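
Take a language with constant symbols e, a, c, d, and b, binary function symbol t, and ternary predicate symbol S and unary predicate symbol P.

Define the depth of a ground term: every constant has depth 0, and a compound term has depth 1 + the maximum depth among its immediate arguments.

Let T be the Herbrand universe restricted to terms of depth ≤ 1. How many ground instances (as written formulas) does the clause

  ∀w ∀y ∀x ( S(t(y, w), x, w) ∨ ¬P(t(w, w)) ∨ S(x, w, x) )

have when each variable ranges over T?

27000

Ground terms of depth ≤ 1:
  Let N_k = |{terms of depth ≤ k}|. Then N_0 = 5 and N_k = 5 + N_{k-1}^2 for k ≥ 1 (one summand per function symbol, arity giving the exponent).
  N_0 = 5
  N_1 = 5 + 5^2 = 30
So there are 30 ground terms available for substitution.
The clause has 3 distinct variables (w, y, x), each appearing in the body. In the free term algebra distinct substitutions yield syntactically distinct ground instances.
Number of ground instances = 30^3 = 27000.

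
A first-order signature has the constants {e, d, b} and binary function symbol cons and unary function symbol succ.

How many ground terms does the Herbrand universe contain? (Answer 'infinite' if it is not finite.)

infinite

The signature has at least one function symbol (cons, arity 2) and at least one constant (e).
Iterating cons gives infinitely many distinct ground terms: e, cons(e, e), cons(cons(e, e), cons(e, e)), ...
So the Herbrand universe is infinite.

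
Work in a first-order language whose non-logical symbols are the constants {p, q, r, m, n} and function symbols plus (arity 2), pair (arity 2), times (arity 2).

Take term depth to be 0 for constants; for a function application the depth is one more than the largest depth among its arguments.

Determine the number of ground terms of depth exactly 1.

Let N_k count ground terms of depth at most k. Each non-constant term of depth ≤ k is some function symbol applied to depth-≤(k−1) arguments, giving N_k = 5 + N_{k-1}^2 + N_{k-1}^2 + N_{k-1}^2.
N_0 = 5
N_1 = 5 + 5^2 + 5^2 + 5^2 = 80
Terms of depth exactly 1: N_1 − N_0 = 80 − 5 = 75.

75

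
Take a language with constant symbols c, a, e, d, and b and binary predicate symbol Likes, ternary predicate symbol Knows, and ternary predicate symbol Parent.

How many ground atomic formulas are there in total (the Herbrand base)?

With no function symbols, the Herbrand universe is just the 5 constants.
Ground atoms per predicate: Likes: 5^2 = 25, Knows: 5^3 = 125, Parent: 5^3 = 125.
Herbrand base size = 25 + 125 + 125 = 275.

275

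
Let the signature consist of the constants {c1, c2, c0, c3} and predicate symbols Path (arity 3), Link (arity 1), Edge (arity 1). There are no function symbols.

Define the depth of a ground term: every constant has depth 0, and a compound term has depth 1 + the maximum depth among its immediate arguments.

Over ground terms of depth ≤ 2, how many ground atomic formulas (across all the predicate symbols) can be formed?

First count ground terms of depth ≤ 2.
With no function symbols every ground term is a constant, so there are exactly 4 ground terms at every depth bound.
N_0 = 4
N_1 = 4
N_2 = 4
So |H| = 4.
Ground atoms are formed by filling each argument slot of a predicate with a term from H, so an r-ary predicate gives |H|^r atoms:
  Path: 4^3 = 64;  Link: 4;  Edge: 4
Total ground atoms: 64 + 4 + 4 = 72.

72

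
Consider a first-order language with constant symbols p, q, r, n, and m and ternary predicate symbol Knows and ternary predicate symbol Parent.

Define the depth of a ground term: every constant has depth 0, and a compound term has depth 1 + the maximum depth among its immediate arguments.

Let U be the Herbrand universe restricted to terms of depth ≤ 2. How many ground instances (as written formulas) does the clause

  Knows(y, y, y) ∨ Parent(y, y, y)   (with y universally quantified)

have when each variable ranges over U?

Ground terms of depth ≤ 2:
  With no function symbols every ground term is a constant, so there are exactly 5 ground terms at every depth bound.
  N_0 = 5
  N_1 = 5
  N_2 = 5
  Explicitly: p, q, r, n, m.
So there are 5 ground terms available for substitution.
There is 1 variable to instantiate (y),  occurring in at least one literal, so different choices give different ground instances.
Number of ground instances = 5.

5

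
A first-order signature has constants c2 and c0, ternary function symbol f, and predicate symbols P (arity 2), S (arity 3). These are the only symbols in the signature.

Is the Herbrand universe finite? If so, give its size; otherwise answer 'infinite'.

The signature has at least one function symbol (f, arity 3) and at least one constant (c2).
Iterating f gives infinitely many distinct ground terms: c2, f(c2, c2, c2), f(f(c2, c2, c2), f(c2, c2, c2), f(c2, c2, c2)), ...
So the Herbrand universe is infinite.

infinite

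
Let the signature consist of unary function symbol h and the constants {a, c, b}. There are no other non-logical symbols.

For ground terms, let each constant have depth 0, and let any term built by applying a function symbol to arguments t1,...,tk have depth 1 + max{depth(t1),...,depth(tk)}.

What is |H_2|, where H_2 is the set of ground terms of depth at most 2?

9

If N_k denotes the number of depth-≤k ground terms, the 3 constants give N_0 = 3, and each function symbol of arity r contributes N_{k-1}^r new terms at level k: N_k = 3 + N_{k-1}.
N_0 = 3
N_1 = 3 + 3 = 6
N_2 = 3 + 6 = 9
Explicitly: a, c, b, h(a), h(c), h(b), h(h(a)), h(h(c)), h(h(b)).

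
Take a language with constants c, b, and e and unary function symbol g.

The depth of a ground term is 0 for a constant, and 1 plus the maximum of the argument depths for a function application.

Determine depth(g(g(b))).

2

depth(g(b)) = 1 + depth(b) = 1 + 0 = 1
depth(g(g(b))) = 1 + depth(g(b)) = 1 + 1 = 2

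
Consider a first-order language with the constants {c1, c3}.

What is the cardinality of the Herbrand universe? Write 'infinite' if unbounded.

2

There are no function symbols, so every ground term is one of the 2 constants.
The Herbrand universe is {c1, c3}, which is finite with 2 elements.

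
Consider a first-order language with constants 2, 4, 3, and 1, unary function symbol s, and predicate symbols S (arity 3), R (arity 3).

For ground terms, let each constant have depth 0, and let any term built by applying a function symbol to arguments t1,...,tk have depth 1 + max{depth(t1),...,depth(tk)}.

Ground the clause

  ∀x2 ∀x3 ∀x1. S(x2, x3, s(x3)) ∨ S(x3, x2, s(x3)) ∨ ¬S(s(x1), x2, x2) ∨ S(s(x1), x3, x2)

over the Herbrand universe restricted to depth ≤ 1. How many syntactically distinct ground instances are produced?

Ground terms of depth ≤ 1:
  Count level by level. With function symbols s/1, the terms of depth ≤ k are the 4 constants together with each function applied to depth-≤(k−1) tuples, so N_k = 4 + N_{k-1}.
  N_0 = 4
  N_1 = 4 + 4 = 8
  Explicitly: 2, 4, 3, 1, s(2), s(4), s(3), s(1).
So there are 8 ground terms available for substitution.
There are 3 variables to instantiate (x2, x3, x1), each occurring in at least one literal, so different choices give different ground instances.
Number of ground instances = 8^3 = 512.

512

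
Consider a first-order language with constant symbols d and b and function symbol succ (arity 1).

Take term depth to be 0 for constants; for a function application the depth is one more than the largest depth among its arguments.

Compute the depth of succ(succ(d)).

2

depth(succ(d)) = 1 + depth(d) = 1 + 0 = 1
depth(succ(succ(d))) = 1 + depth(succ(d)) = 1 + 1 = 2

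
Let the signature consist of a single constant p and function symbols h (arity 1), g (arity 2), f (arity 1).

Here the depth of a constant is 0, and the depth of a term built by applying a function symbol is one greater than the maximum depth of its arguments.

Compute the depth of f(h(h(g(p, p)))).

depth(g(p, p)) = 1 + max(0, 0) = 1
depth(h(g(p, p))) = 1 + depth(g(p, p)) = 1 + 1 = 2
depth(h(h(g(p, p)))) = 1 + depth(h(g(p, p))) = 1 + 2 = 3
depth(f(h(h(g(p, p))))) = 1 + depth(h(h(g(p, p)))) = 1 + 3 = 4

4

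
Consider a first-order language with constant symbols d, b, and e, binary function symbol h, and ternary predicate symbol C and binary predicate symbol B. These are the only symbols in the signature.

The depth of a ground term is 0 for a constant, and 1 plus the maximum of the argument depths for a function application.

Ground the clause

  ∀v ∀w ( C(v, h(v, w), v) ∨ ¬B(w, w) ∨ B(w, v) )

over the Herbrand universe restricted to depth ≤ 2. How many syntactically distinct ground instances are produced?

Ground terms of depth ≤ 2:
  If N_k denotes the number of depth-≤k ground terms, the 3 constants give N_0 = 3, and each function symbol of arity r contributes N_{k-1}^r new terms at level k: N_k = 3 + N_{k-1}^2.
  N_0 = 3
  N_1 = 3 + 3^2 = 12
  N_2 = 3 + 12^2 = 147
So there are 147 ground terms available for substitution.
The body mentions every one of the 2 quantified variables; since ground terms form a free algebra, no two substitutions collapse to the same formula.
Number of ground instances = 147^2 = 21609.

21609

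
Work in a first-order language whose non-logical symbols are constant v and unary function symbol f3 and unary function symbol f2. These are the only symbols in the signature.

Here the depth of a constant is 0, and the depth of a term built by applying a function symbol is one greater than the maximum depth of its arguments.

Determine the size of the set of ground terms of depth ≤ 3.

15

Write N_k for the number of ground terms of depth ≤ k. A term of depth ≤ k is either a constant or a function symbol applied to arguments of depth ≤ k−1, so N_k = 1 + N_{k-1} + N_{k-1}.
N_0 = 1
N_1 = 1 + 1 + 1 = 3
N_2 = 1 + 3 + 3 = 7
N_3 = 1 + 7 + 7 = 15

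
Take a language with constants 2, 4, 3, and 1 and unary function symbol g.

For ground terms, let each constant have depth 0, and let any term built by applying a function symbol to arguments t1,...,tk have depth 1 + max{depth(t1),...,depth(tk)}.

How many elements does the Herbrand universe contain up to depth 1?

8

Let N_k = |{terms of depth ≤ k}|. Then N_0 = 4 and N_k = 4 + N_{k-1} for k ≥ 1 (one summand per function symbol, arity giving the exponent).
N_0 = 4
N_1 = 4 + 4 = 8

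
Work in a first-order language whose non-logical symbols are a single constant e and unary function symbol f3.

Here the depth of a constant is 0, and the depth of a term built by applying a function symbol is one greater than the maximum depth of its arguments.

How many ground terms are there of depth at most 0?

Let N_k count ground terms of depth at most k. Each non-constant term of depth ≤ k is some function symbol applied to depth-≤(k−1) arguments, giving N_k = 1 + N_{k-1}.
N_0 = 1
Explicitly: e.

1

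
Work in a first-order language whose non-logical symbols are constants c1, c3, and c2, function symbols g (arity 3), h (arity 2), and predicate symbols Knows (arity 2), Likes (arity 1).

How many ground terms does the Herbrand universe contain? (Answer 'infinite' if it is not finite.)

The signature has at least one function symbol (g, arity 3) and at least one constant (c1).
Iterating g gives infinitely many distinct ground terms: c1, g(c1, c1, c1), g(g(c1, c1, c1), g(c1, c1, c1), g(c1, c1, c1)), ...
So the Herbrand universe is infinite.

infinite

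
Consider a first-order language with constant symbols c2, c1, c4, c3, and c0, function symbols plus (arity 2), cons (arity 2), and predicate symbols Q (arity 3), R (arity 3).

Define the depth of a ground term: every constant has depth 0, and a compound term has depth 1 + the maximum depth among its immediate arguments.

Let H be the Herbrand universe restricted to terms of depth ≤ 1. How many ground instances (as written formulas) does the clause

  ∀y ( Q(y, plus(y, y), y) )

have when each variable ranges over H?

Ground terms of depth ≤ 1:
  If N_k denotes the number of depth-≤k ground terms, the 5 constants give N_0 = 5, and each function symbol of arity r contributes N_{k-1}^r new terms at level k: N_k = 5 + N_{k-1}^2 + N_{k-1}^2.
  N_0 = 5
  N_1 = 5 + 5^2 + 5^2 = 55
So there are 55 ground terms available for substitution.
There is 1 variable to instantiate (y),  occurring in at least one literal, so different choices give different ground instances.
Number of ground instances = 55.

55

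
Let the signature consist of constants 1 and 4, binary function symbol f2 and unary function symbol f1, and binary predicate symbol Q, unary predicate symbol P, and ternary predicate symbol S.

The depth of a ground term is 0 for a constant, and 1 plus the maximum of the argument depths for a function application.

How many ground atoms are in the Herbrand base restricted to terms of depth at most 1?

First count ground terms of depth ≤ 1.
If N_k denotes the number of depth-≤k ground terms, the 2 constants give N_0 = 2, and each function symbol of arity r contributes N_{k-1}^r new terms at level k: N_k = 2 + N_{k-1}^2 + N_{k-1}.
N_0 = 2
N_1 = 2 + 2^2 + 2 = 8
Explicitly: 1, 4, f2(1, 1), f2(1, 4), f2(4, 1), f2(4, 4), f1(1), f1(4).
So |H| = 8.
For each predicate symbol, the number of ground atoms is |H| raised to its arity; summing:
  Q: 8^2 = 64;  P: 8;  S: 8^3 = 512
Total ground atoms: 64 + 8 + 512 = 584.

584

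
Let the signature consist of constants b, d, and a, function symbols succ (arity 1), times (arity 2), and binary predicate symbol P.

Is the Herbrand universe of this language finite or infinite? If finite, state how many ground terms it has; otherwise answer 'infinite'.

infinite

The signature has at least one function symbol (succ, arity 1) and at least one constant (b).
Iterating succ gives infinitely many distinct ground terms: b, succ(b), succ(succ(b)), ...
So the Herbrand universe is infinite.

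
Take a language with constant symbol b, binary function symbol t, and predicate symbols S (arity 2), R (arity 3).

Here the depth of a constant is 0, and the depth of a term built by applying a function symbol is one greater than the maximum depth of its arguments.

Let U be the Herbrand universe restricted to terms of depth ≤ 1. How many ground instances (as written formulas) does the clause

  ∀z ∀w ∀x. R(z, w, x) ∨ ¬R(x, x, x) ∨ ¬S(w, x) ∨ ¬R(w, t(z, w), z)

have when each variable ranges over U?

8

Ground terms of depth ≤ 1:
  Count level by level. With function symbols t/2, the terms of depth ≤ k are the 1 constant together with each function applied to depth-≤(k−1) tuples, so N_k = 1 + N_{k-1}^2.
  N_0 = 1
  N_1 = 1 + 1^2 = 2
So there are 2 ground terms available for substitution.
The clause has 3 distinct variables (z, w, x), each appearing in the body. In the free term algebra distinct substitutions yield syntactically distinct ground instances.
Number of ground instances = 2^3 = 8.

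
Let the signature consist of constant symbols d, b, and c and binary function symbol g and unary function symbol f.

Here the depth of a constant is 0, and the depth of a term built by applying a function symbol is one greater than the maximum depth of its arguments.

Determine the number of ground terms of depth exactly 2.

Write N_k for the number of ground terms of depth ≤ k. A term of depth ≤ k is either a constant or a function symbol applied to arguments of depth ≤ k−1, so N_k = 3 + N_{k-1}^2 + N_{k-1}.
N_0 = 3
N_1 = 3 + 3^2 + 3 = 15
N_2 = 3 + 15^2 + 15 = 243
Terms of depth exactly 2: N_2 − N_1 = 243 − 15 = 228.

228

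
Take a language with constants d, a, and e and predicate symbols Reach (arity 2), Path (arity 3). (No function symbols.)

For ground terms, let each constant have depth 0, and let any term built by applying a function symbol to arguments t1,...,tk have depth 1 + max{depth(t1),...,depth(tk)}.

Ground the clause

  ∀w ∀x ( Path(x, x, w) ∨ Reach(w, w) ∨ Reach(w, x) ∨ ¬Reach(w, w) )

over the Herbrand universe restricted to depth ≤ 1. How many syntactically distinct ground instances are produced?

Ground terms of depth ≤ 1:
  With no function symbols every ground term is a constant, so there are exactly 3 ground terms at every depth bound.
  N_0 = 3
  N_1 = 3
So there are 3 ground terms available for substitution.
The body mentions every one of the 2 quantified variables; since ground terms form a free algebra, no two substitutions collapse to the same formula.
Number of ground instances = 3^2 = 9.

9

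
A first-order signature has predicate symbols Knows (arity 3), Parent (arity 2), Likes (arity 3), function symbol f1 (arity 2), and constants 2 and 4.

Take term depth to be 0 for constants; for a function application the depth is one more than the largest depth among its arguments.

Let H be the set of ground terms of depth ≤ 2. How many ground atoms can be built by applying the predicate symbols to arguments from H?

First count ground terms of depth ≤ 2.
If N_k denotes the number of depth-≤k ground terms, the 2 constants give N_0 = 2, and each function symbol of arity r contributes N_{k-1}^r new terms at level k: N_k = 2 + N_{k-1}^2.
N_0 = 2
N_1 = 2 + 2^2 = 6
N_2 = 2 + 6^2 = 38
So |H| = 38.
For each predicate symbol, the number of ground atoms is |H| raised to its arity; summing:
  Knows: 38^3 = 54872;  Parent: 38^2 = 1444;  Likes: 38^3 = 54872
Total ground atoms: 54872 + 1444 + 54872 = 111188.

111188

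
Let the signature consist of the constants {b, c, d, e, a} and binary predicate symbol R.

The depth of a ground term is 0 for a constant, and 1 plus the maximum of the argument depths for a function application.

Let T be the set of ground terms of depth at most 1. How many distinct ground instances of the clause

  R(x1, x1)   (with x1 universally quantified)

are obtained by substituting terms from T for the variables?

5

Ground terms of depth ≤ 1:
  With no function symbols every ground term is a constant, so there are exactly 5 ground terms at every depth bound.
  N_0 = 5
  N_1 = 5
  Explicitly: b, c, d, e, a.
So there are 5 ground terms available for substitution.
The clause has 1 distinct variable (x1), which appears in the body. In the free term algebra distinct substitutions yield syntactically distinct ground instances.
Number of ground instances = 5.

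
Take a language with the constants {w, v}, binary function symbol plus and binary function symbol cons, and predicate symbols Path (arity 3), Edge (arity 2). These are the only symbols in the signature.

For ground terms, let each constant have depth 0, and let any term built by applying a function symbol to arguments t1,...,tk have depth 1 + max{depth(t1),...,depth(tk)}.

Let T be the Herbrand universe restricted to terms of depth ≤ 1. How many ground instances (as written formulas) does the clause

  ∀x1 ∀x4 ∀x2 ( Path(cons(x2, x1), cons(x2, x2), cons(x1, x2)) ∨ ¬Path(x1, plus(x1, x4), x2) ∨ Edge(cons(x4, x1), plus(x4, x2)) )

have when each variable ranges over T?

Ground terms of depth ≤ 1:
  Let N_k count ground terms of depth at most k. Each non-constant term of depth ≤ k is some function symbol applied to depth-≤(k−1) arguments, giving N_k = 2 + N_{k-1}^2 + N_{k-1}^2.
  N_0 = 2
  N_1 = 2 + 2^2 + 2^2 = 10
  Explicitly: w, v, plus(w, w), plus(w, v), plus(v, w), plus(v, v), cons(w, w), cons(w, v), cons(v, w), cons(v, v).
So there are 10 ground terms available for substitution.
There are 3 variables to instantiate (x1, x4, x2), each occurring in at least one literal, so different choices give different ground instances.
Number of ground instances = 10^3 = 1000.

1000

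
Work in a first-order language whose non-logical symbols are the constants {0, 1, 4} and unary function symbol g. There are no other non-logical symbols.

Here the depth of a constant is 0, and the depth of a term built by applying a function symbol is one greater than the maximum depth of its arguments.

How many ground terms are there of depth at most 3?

12

Write N_k for the number of ground terms of depth ≤ k. A term of depth ≤ k is either a constant or a function symbol applied to arguments of depth ≤ k−1, so N_k = 3 + N_{k-1}.
N_0 = 3
N_1 = 3 + 3 = 6
N_2 = 3 + 6 = 9
N_3 = 3 + 9 = 12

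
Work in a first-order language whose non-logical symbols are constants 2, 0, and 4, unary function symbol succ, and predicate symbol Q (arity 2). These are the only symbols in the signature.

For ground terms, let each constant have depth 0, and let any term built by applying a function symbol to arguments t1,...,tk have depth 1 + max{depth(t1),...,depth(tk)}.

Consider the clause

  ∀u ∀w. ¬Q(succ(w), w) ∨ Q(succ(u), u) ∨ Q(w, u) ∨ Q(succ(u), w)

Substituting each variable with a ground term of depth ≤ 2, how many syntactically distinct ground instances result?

Ground terms of depth ≤ 2:
  Let N_k count ground terms of depth at most k. Each non-constant term of depth ≤ k is some function symbol applied to depth-≤(k−1) arguments, giving N_k = 3 + N_{k-1}.
  N_0 = 3
  N_1 = 3 + 3 = 6
  N_2 = 3 + 6 = 9
  Explicitly: 2, 0, 4, succ(2), succ(0), succ(4), succ(succ(2)), succ(succ(0)), succ(succ(4)).
So there are 9 ground terms available for substitution.
There are 2 variables to instantiate (u, w), each occurring in at least one literal, so different choices give different ground instances.
Number of ground instances = 9^2 = 81.

81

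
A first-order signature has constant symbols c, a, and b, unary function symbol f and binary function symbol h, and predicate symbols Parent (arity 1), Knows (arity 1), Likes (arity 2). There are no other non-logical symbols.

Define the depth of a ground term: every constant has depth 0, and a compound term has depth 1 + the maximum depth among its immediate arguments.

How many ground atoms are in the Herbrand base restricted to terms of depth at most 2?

59535

First count ground terms of depth ≤ 2.
If N_k denotes the number of depth-≤k ground terms, the 3 constants give N_0 = 3, and each function symbol of arity r contributes N_{k-1}^r new terms at level k: N_k = 3 + N_{k-1} + N_{k-1}^2.
N_0 = 3
N_1 = 3 + 3 + 3^2 = 15
N_2 = 3 + 15 + 15^2 = 243
So |H| = 243.
Each predicate of arity r yields |H|^r ground atoms (one per choice of an r-tuple from H):
  Parent: 243;  Knows: 243;  Likes: 243^2 = 59049
Total ground atoms: 243 + 243 + 59049 = 59535.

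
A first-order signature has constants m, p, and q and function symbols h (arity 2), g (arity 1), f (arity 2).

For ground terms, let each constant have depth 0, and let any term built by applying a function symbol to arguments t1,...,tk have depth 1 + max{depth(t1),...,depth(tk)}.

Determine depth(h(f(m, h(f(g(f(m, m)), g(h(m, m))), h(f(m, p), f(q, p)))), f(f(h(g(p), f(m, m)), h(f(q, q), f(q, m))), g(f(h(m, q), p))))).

6

depth(f(m, m)) = 1 + max(0, 0) = 1
depth(g(f(m, m))) = 1 + depth(f(m, m)) = 1 + 1 = 2
depth(h(m, m)) = 1 + max(0, 0) = 1
depth(g(h(m, m))) = 1 + depth(h(m, m)) = 1 + 1 = 2
depth(f(g(f(m, m)), g(h(m, m)))) = 1 + max(2, 2) = 3
depth(f(m, p)) = 1 + max(0, 0) = 1
depth(f(q, p)) = 1 + max(0, 0) = 1
depth(h(f(m, p), f(q, p))) = 1 + max(1, 1) = 2
depth(h(f(g(f(m, m)), g(h(m, m))), h(f(m, p), f(q, p)))) = 1 + max(3, 2) = 4
depth(f(m, h(f(g(f(m, m)), g(h(m, m))), h(f(m, p), f(q, p))))) = 1 + max(0, 4) = 5
depth(g(p)) = 1 + depth(p) = 1 + 0 = 1
depth(h(g(p), f(m, m))) = 1 + max(1, 1) = 2
depth(f(q, q)) = 1 + max(0, 0) = 1
depth(f(q, m)) = 1 + max(0, 0) = 1
depth(h(f(q, q), f(q, m))) = 1 + max(1, 1) = 2
depth(f(h(g(p), f(m, m)), h(f(q, q), f(q, m)))) = 1 + max(2, 2) = 3
depth(h(m, q)) = 1 + max(0, 0) = 1
depth(f(h(m, q), p)) = 1 + max(1, 0) = 2
depth(g(f(h(m, q), p))) = 1 + depth(f(h(m, q), p)) = 1 + 2 = 3
depth(f(f(h(g(p), f(m, m)), h(f(q, q), f(q, m))), g(f(h(m, q), p)))) = 1 + max(3, 3) = 4
depth(h(f(m, h(f(g(f(m, m)), g(h(m, m))), h(f(m, p), f(q, p)))), f(f(h(g(p), f(m, m)), h(f(q, q), f(q, m))), g(f(h(m, q), p))))) = 1 + max(5, 4) = 6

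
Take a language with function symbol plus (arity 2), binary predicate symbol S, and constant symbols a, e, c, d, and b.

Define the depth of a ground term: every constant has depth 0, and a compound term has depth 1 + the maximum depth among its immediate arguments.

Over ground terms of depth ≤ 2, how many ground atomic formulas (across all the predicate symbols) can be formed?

819025

First count ground terms of depth ≤ 2.
Count level by level. With function symbols plus/2, the terms of depth ≤ k are the 5 constants together with each function applied to depth-≤(k−1) tuples, so N_k = 5 + N_{k-1}^2.
N_0 = 5
N_1 = 5 + 5^2 = 30
N_2 = 5 + 30^2 = 905
So |H| = 905.
A ground atom is a predicate applied to a tuple of terms from H, so the count is the sum over predicates of |H|^arity:
  S: 905^2 = 819025
Total ground atoms: 819025.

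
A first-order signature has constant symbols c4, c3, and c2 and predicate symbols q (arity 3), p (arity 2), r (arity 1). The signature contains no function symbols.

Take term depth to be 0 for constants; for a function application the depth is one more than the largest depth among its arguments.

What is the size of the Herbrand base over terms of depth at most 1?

39

First count ground terms of depth ≤ 1.
With no function symbols every ground term is a constant, so there are exactly 3 ground terms at every depth bound.
N_0 = 3
N_1 = 3
Explicitly: c4, c3, c2.
So |H| = 3.
Each predicate of arity r yields |H|^r ground atoms (one per choice of an r-tuple from H):
  q: 3^3 = 27;  p: 3^2 = 9;  r: 3
Total ground atoms: 27 + 9 + 3 = 39.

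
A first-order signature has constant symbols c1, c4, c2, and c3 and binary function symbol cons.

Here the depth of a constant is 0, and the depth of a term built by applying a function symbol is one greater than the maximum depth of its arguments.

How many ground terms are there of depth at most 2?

404

If N_k denotes the number of depth-≤k ground terms, the 4 constants give N_0 = 4, and each function symbol of arity r contributes N_{k-1}^r new terms at level k: N_k = 4 + N_{k-1}^2.
N_0 = 4
N_1 = 4 + 4^2 = 20
N_2 = 4 + 20^2 = 404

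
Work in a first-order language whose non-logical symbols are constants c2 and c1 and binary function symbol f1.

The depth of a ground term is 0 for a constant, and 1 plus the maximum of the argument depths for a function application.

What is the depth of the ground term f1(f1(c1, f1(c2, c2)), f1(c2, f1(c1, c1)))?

depth(f1(c2, c2)) = 1 + max(0, 0) = 1
depth(f1(c1, f1(c2, c2))) = 1 + max(0, 1) = 2
depth(f1(c1, c1)) = 1 + max(0, 0) = 1
depth(f1(c2, f1(c1, c1))) = 1 + max(0, 1) = 2
depth(f1(f1(c1, f1(c2, c2)), f1(c2, f1(c1, c1)))) = 1 + max(2, 2) = 3

3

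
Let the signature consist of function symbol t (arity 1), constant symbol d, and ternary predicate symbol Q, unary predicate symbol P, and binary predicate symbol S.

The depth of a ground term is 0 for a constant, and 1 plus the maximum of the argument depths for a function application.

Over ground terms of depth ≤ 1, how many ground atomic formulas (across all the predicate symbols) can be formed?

14

First count ground terms of depth ≤ 1.
If N_k denotes the number of depth-≤k ground terms, the 1 constant gives N_0 = 1, and each function symbol of arity r contributes N_{k-1}^r new terms at level k: N_k = 1 + N_{k-1}.
N_0 = 1
N_1 = 1 + 1 = 2
Explicitly: d, t(d).
So |H| = 2.
Ground atoms are formed by filling each argument slot of a predicate with a term from H, so an r-ary predicate gives |H|^r atoms:
  Q: 2^3 = 8;  P: 2;  S: 2^2 = 4
Total ground atoms: 8 + 2 + 4 = 14.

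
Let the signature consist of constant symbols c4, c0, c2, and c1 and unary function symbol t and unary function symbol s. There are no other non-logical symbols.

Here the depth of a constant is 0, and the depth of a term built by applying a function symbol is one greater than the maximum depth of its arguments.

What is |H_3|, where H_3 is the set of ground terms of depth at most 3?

Write N_k for the number of ground terms of depth ≤ k. A term of depth ≤ k is either a constant or a function symbol applied to arguments of depth ≤ k−1, so N_k = 4 + N_{k-1} + N_{k-1}.
N_0 = 4
N_1 = 4 + 4 + 4 = 12
N_2 = 4 + 12 + 12 = 28
N_3 = 4 + 28 + 28 = 60

60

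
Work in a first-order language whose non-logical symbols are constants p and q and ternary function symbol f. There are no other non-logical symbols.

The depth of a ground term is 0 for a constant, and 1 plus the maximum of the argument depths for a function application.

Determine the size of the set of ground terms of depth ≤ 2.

Count level by level. With function symbols f/3, the terms of depth ≤ k are the 2 constants together with each function applied to depth-≤(k−1) tuples, so N_k = 2 + N_{k-1}^3.
N_0 = 2
N_1 = 2 + 2^3 = 10
N_2 = 2 + 10^3 = 1002

1002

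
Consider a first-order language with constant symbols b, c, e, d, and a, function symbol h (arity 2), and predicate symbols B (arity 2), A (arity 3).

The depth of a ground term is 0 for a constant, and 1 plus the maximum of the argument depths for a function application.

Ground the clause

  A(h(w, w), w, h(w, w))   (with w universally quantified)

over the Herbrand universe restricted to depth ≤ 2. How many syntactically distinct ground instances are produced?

905

Ground terms of depth ≤ 2:
  Write N_k for the number of ground terms of depth ≤ k. A term of depth ≤ k is either a constant or a function symbol applied to arguments of depth ≤ k−1, so N_k = 5 + N_{k-1}^2.
  N_0 = 5
  N_1 = 5 + 5^2 = 30
  N_2 = 5 + 30^2 = 905
So there are 905 ground terms available for substitution.
The body mentions the single quantified variable w; since ground terms form a free algebra, no two substitutions collapse to the same formula.
Number of ground instances = 905.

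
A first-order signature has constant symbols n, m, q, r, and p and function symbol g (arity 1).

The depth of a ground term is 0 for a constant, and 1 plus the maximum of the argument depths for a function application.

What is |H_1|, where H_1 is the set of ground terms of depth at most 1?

Let N_k = |{terms of depth ≤ k}|. Then N_0 = 5 and N_k = 5 + N_{k-1} for k ≥ 1 (one summand per function symbol, arity giving the exponent).
N_0 = 5
N_1 = 5 + 5 = 10

10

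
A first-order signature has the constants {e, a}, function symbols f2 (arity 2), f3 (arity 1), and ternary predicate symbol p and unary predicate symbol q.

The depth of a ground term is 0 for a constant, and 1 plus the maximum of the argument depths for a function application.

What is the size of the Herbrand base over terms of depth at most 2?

First count ground terms of depth ≤ 2.
Write N_k for the number of ground terms of depth ≤ k. A term of depth ≤ k is either a constant or a function symbol applied to arguments of depth ≤ k−1, so N_k = 2 + N_{k-1}^2 + N_{k-1}.
N_0 = 2
N_1 = 2 + 2^2 + 2 = 8
N_2 = 2 + 8^2 + 8 = 74
So |H| = 74.
Each predicate of arity r yields |H|^r ground atoms (one per choice of an r-tuple from H):
  p: 74^3 = 405224;  q: 74
Total ground atoms: 405224 + 74 = 405298.

405298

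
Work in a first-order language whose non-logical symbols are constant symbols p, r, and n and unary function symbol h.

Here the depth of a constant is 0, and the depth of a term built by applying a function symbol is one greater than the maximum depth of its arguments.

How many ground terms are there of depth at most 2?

9

Write N_k for the number of ground terms of depth ≤ k. A term of depth ≤ k is either a constant or a function symbol applied to arguments of depth ≤ k−1, so N_k = 3 + N_{k-1}.
N_0 = 3
N_1 = 3 + 3 = 6
N_2 = 3 + 6 = 9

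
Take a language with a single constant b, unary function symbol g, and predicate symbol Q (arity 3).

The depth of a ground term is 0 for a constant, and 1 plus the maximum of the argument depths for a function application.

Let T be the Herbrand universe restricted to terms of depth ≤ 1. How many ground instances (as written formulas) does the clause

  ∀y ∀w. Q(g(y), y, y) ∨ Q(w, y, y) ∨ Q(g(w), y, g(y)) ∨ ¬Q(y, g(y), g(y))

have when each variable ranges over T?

Ground terms of depth ≤ 1:
  Count level by level. With function symbols g/1, the terms of depth ≤ k are the 1 constant together with each function applied to depth-≤(k−1) tuples, so N_k = 1 + N_{k-1}.
  N_0 = 1
  N_1 = 1 + 1 = 2
  Explicitly: b, g(b).
So there are 2 ground terms available for substitution.
There are 2 variables to instantiate (y, w), each occurring in at least one literal, so different choices give different ground instances.
Number of ground instances = 2^2 = 4.

4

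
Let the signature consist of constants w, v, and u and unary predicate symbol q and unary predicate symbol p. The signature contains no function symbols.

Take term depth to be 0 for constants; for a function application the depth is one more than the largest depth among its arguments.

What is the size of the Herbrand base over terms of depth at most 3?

First count ground terms of depth ≤ 3.
With no function symbols every ground term is a constant, so there are exactly 3 ground terms at every depth bound.
N_0 = 3
N_1 = 3
N_2 = 3
N_3 = 3
So |H| = 3.
For each predicate symbol, the number of ground atoms is |H| raised to its arity; summing:
  q: 3;  p: 3
Total ground atoms: 3 + 3 = 6.

6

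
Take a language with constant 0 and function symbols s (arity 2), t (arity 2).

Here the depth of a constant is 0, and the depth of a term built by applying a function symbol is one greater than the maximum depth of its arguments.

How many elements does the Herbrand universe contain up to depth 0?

If N_k denotes the number of depth-≤k ground terms, the 1 constant gives N_0 = 1, and each function symbol of arity r contributes N_{k-1}^r new terms at level k: N_k = 1 + N_{k-1}^2 + N_{k-1}^2.
N_0 = 1

1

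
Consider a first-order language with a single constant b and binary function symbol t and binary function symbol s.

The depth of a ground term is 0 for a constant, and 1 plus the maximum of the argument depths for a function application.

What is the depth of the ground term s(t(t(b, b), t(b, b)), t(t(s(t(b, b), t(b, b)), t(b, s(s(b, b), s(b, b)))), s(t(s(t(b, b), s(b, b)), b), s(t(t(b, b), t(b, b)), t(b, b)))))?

depth(t(b, b)) = 1 + max(0, 0) = 1
depth(t(t(b, b), t(b, b))) = 1 + max(1, 1) = 2
depth(s(t(b, b), t(b, b))) = 1 + max(1, 1) = 2
depth(s(b, b)) = 1 + max(0, 0) = 1
depth(s(s(b, b), s(b, b))) = 1 + max(1, 1) = 2
depth(t(b, s(s(b, b), s(b, b)))) = 1 + max(0, 2) = 3
depth(t(s(t(b, b), t(b, b)), t(b, s(s(b, b), s(b, b))))) = 1 + max(2, 3) = 4
depth(s(t(b, b), s(b, b))) = 1 + max(1, 1) = 2
depth(t(s(t(b, b), s(b, b)), b)) = 1 + max(2, 0) = 3
depth(s(t(t(b, b), t(b, b)), t(b, b))) = 1 + max(2, 1) = 3
depth(s(t(s(t(b, b), s(b, b)), b), s(t(t(b, b), t(b, b)), t(b, b)))) = 1 + max(3, 3) = 4
depth(t(t(s(t(b, b), t(b, b)), t(b, s(s(b, b), s(b, b)))), s(t(s(t(b, b), s(b, b)), b), s(t(t(b, b), t(b, b)), t(b, b))))) = 1 + max(4, 4) = 5
depth(s(t(t(b, b), t(b, b)), t(t(s(t(b, b), t(b, b)), t(b, s(s(b, b), s(b, b)))), s(t(s(t(b, b), s(b, b)), b), s(t(t(b, b), t(b, b)), t(b, b)))))) = 1 + max(2, 5) = 6

6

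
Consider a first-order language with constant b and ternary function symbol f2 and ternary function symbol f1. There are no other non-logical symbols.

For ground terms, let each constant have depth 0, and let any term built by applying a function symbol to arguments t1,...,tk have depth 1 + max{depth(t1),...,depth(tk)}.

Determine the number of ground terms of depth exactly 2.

52

If N_k denotes the number of depth-≤k ground terms, the 1 constant gives N_0 = 1, and each function symbol of arity r contributes N_{k-1}^r new terms at level k: N_k = 1 + N_{k-1}^3 + N_{k-1}^3.
N_0 = 1
N_1 = 1 + 1^3 + 1^3 = 3
N_2 = 1 + 3^3 + 3^3 = 55
Terms of depth exactly 2: N_2 − N_1 = 55 − 3 = 52.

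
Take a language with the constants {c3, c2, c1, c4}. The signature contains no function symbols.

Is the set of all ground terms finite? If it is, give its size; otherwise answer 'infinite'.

4

There are no function symbols, so every ground term is one of the 4 constants.
The Herbrand universe is {c3, c2, c1, c4}, which is finite with 4 elements.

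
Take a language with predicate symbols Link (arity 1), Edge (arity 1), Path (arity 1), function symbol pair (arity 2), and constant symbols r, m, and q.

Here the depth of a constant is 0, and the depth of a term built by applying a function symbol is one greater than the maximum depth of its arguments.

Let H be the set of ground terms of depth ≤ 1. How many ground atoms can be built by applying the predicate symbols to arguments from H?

36

First count ground terms of depth ≤ 1.
Let N_k = |{terms of depth ≤ k}|. Then N_0 = 3 and N_k = 3 + N_{k-1}^2 for k ≥ 1 (one summand per function symbol, arity giving the exponent).
N_0 = 3
N_1 = 3 + 3^2 = 12
So |H| = 12.
Ground atoms are formed by filling each argument slot of a predicate with a term from H, so an r-ary predicate gives |H|^r atoms:
  Link: 12;  Edge: 12;  Path: 12
Total ground atoms: 12 + 12 + 12 = 36.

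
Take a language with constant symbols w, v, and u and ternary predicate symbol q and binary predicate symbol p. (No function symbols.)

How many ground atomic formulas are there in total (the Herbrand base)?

36

With no function symbols, the Herbrand universe is just the 3 constants.
Ground atoms per predicate: q: 3^3 = 27, p: 3^2 = 9.
Herbrand base size = 27 + 9 = 36.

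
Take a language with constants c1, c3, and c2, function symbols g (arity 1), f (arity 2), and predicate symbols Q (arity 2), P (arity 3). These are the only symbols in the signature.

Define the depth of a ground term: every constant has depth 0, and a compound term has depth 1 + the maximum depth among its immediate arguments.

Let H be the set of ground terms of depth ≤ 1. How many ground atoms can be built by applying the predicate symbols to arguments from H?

First count ground terms of depth ≤ 1.
Count level by level. With function symbols g/1, f/2, the terms of depth ≤ k are the 3 constants together with each function applied to depth-≤(k−1) tuples, so N_k = 3 + N_{k-1} + N_{k-1}^2.
N_0 = 3
N_1 = 3 + 3 + 3^2 = 15
So |H| = 15.
For each predicate symbol, the number of ground atoms is |H| raised to its arity; summing:
  Q: 15^2 = 225;  P: 15^3 = 3375
Total ground atoms: 225 + 3375 = 3600.

3600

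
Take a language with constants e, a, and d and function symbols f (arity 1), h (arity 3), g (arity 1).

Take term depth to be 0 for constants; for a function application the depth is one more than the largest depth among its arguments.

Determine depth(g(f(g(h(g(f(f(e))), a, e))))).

depth(f(e)) = 1 + depth(e) = 1 + 0 = 1
depth(f(f(e))) = 1 + depth(f(e)) = 1 + 1 = 2
depth(g(f(f(e)))) = 1 + depth(f(f(e))) = 1 + 2 = 3
depth(h(g(f(f(e))), a, e)) = 1 + max(3, 0, 0) = 4
depth(g(h(g(f(f(e))), a, e))) = 1 + depth(h(g(f(f(e))), a, e)) = 1 + 4 = 5
depth(f(g(h(g(f(f(e))), a, e)))) = 1 + depth(g(h(g(f(f(e))), a, e))) = 1 + 5 = 6
depth(g(f(g(h(g(f(f(e))), a, e))))) = 1 + depth(f(g(h(g(f(f(e))), a, e)))) = 1 + 6 = 7

7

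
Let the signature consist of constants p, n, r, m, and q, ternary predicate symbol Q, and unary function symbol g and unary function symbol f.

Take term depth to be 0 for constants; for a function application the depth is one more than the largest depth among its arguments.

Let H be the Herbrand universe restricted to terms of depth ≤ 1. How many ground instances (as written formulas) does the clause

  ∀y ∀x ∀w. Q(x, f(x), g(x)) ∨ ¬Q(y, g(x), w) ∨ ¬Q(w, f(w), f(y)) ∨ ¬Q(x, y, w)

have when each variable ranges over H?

Ground terms of depth ≤ 1:
  Count level by level. With function symbols g/1, f/1, the terms of depth ≤ k are the 5 constants together with each function applied to depth-≤(k−1) tuples, so N_k = 5 + N_{k-1} + N_{k-1}.
  N_0 = 5
  N_1 = 5 + 5 + 5 = 15
So there are 15 ground terms available for substitution.
The clause has 3 distinct variables (y, x, w), each appearing in the body. In the free term algebra distinct substitutions yield syntactically distinct ground instances.
Number of ground instances = 15^3 = 3375.

3375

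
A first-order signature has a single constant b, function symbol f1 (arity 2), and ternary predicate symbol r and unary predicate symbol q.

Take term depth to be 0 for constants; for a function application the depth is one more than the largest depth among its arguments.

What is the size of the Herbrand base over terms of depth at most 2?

130

First count ground terms of depth ≤ 2.
Let N_k count ground terms of depth at most k. Each non-constant term of depth ≤ k is some function symbol applied to depth-≤(k−1) arguments, giving N_k = 1 + N_{k-1}^2.
N_0 = 1
N_1 = 1 + 1^2 = 2
N_2 = 1 + 2^2 = 5
So |H| = 5.
A ground atom is a predicate applied to a tuple of terms from H, so the count is the sum over predicates of |H|^arity:
  r: 5^3 = 125;  q: 5
Total ground atoms: 125 + 5 = 130.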